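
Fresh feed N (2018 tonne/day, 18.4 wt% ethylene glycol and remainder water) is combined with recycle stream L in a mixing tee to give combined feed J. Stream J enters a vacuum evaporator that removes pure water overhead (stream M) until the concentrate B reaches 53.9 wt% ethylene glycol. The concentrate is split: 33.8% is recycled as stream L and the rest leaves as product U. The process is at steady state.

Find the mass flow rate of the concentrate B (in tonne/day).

Overall ethylene glycol balance (none leaves overhead): ethylene glycol in fresh feed = ethylene glycol in product, i.e. 2018×0.184 = (1−0.338)·B·0.539.
B = 371.31/(0.539×0.662) = 1040.6 tonne/day.

1041 tonne/day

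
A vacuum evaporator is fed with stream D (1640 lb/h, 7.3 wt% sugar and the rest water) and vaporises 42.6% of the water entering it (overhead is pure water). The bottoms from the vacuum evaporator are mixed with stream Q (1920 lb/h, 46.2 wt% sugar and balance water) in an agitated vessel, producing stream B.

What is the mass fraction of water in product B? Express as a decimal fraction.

0.654

Vapour removed = 0.426×0.927×1640 = 647.64 lb/h; concentrate = 992.36 lb/h.
water reaching the mixer = 872.64 (from concentrate) + 1920×0.538 = 1905.6 lb/h.
Product flow = 992.36 + 1920 = 2912.4 lb/h; water fraction = 0.654.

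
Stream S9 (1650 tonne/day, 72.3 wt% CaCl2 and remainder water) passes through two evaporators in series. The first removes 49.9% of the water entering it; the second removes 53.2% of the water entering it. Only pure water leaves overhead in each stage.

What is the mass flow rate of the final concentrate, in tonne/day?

1300 tonne/day

water in feed = 1650×0.277 = 457.05 tonne/day.
After stage 1: water left = (1−0.499)×457.05 = 228.98; stream total = 1421.9 tonne/day.
After stage 2: water left = (1−0.532)×228.98 = 107.16; final concentrate = 1300.1 tonne/day.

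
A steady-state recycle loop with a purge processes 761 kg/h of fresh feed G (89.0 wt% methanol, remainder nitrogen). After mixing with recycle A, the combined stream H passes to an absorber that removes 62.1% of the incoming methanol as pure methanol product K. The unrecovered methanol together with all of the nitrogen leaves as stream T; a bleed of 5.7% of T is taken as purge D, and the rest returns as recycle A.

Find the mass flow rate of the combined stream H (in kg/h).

nitrogen enters only via G and leaves only via the purge: 761×0.110 = 0.057×(nitrogen in T), and the absorber passes all nitrogen, so nitrogen in H = nitrogen in T = 1468.6 kg/h.
methanol in H: m_A = 761×0.890 + (1−0.057)·(1−0.621)·m_A, so m_A = 677.29/0.6426 = 1054 kg/h.
H = 1054 + 1468.6 = 2522.6 kg/h.

2523 kg/h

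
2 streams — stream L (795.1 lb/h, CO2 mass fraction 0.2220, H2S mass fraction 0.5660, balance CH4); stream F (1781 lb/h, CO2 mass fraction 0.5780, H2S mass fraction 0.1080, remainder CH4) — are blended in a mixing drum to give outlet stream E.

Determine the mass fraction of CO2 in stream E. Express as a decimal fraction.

0.4681

Total flow out = 795.1 + 1781 = 2576.1 lb/h.
CO2 in = 795.1×0.222 + 1781×0.578 = 1205.9 lb/h.
CO2 mass fraction in E = 1205.9/2576.1 = 0.4681.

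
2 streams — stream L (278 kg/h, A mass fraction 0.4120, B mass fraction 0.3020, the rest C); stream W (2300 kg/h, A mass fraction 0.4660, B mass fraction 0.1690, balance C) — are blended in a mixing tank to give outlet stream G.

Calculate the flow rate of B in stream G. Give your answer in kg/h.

B out = B in = 278×0.302 + 2300×0.169 = 472.66 kg/h.

472.7 kg/h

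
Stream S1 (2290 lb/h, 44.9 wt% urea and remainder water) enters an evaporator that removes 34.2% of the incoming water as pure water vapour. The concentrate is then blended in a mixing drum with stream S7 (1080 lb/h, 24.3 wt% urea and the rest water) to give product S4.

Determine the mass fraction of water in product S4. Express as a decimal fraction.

Vapour removed = 0.342×0.551×2290 = 431.53 lb/h; concentrate = 1858.5 lb/h.
water reaching the mixer = 830.26 (from concentrate) + 1080×0.757 = 1647.8 lb/h.
Product flow = 1858.5 + 1080 = 2938.5 lb/h; water fraction = 0.5608.

0.5608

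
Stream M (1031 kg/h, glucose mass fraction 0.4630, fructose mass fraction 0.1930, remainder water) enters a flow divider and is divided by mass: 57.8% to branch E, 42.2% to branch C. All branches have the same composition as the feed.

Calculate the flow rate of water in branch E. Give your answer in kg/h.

205 kg/h

Branch E total = 0.578×1031 = 595.92 kg/h.
water in E = 0.344×595.92 = 205 kg/h.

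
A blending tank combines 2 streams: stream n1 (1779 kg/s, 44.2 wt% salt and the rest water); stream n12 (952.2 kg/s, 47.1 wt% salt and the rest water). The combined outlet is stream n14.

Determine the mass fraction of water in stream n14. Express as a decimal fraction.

0.548

Total flow out = 1779 + 952.2 = 2731.2 kg/s.
water in = 1779×0.558 + 952.2×0.529 = 1496.4 kg/s.
water mass fraction in n14 = 1496.4/2731.2 = 0.548.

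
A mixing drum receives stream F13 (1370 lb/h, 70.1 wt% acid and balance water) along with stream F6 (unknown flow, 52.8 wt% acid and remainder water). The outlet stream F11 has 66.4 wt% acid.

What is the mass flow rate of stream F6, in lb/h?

372.7 lb/h

Let F6 be the unknown flow. Total out = 1370 + F6.
acid balance: 960.37 + 0.528·F6 = 0.664·(1370 + F6)
(0.528 − 0.664)·F6 = 0.664×1370 − 960.37 = -50.69
F6 = -50.69 / -0.136 = 372.72 lb/h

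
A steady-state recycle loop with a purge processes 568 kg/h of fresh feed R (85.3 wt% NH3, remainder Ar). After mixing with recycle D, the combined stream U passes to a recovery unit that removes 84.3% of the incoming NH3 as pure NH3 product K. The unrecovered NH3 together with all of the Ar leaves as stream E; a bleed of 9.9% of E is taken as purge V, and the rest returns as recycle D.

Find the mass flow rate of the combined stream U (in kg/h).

1408 kg/h

Ar enters only via R and leaves only via the purge: 568×0.147 = 0.099×(Ar in E), and the recovery unit passes all Ar, so Ar in U = Ar in E = 843.39 kg/h.
NH3 in U: m_A = 568×0.853 + (1−0.099)·(1−0.843)·m_A, so m_A = 484.5/0.8585 = 564.33 kg/h.
U = 564.33 + 843.39 = 1407.7 kg/h.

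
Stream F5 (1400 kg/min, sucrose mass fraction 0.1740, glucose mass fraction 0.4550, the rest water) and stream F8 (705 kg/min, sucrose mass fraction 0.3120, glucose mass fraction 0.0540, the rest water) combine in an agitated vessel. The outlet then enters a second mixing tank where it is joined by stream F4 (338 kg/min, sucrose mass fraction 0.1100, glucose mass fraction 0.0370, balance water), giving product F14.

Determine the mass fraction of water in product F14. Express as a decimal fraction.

Overall, product flow = 2443 kg/min.
water in = 1400×0.371 + 705×0.634 + 338×0.853 = 1254.7 kg/min.
water fraction in F14 = 0.5136.

0.5136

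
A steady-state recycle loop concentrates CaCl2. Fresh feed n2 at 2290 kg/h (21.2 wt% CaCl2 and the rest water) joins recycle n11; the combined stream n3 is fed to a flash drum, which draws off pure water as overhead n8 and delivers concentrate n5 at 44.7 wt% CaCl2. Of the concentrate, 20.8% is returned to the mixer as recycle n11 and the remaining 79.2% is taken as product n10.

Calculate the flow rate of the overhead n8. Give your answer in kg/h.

1204 kg/h

Overall CaCl2 balance (none leaves overhead): CaCl2 in fresh feed = CaCl2 in product, i.e. 2290×0.212 = (1−0.208)·n5·0.447.
n5 = 485.48/(0.447×0.792) = 1371.3 kg/h.
Recycle n11 = 0.208×1371.3 = 285.23 kg/h.
Combined feed n3 = 2290 + 285.23 = 2575.2 kg/h.
Overhead n8 = n3 − n5 = 2575.2 − 1371.3 = 1203.9 kg/h.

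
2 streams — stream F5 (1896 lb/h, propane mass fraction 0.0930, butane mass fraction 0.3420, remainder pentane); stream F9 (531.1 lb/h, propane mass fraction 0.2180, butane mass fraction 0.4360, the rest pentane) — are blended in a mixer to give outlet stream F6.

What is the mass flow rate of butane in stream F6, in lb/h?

880 lb/h

butane out = butane in = 1896×0.342 + 531.1×0.436 = 879.99 lb/h.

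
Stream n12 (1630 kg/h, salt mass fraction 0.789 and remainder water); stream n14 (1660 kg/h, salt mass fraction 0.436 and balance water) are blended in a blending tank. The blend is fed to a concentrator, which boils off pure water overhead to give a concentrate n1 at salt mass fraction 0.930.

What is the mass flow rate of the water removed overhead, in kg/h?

1129 kg/h

salt entering = 1630×0.789 + 1660×0.436 = 2009.8 kg/h.
All salt reports to n1, so n1 = 2009.8/0.930 = 2161.1 kg/h.
Total feed = 3290 kg/h; overhead = 3290 − 2161.1 = 1128.9 kg/h.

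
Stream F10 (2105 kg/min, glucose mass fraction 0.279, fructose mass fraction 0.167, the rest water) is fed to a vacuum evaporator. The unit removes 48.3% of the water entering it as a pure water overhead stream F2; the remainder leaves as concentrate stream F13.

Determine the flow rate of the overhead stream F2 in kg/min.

563.3 kg/min

water entering = 2105×0.554 = 1166.2 kg/min; overhead removed = 0.483×1166.2 = 563.26 kg/min.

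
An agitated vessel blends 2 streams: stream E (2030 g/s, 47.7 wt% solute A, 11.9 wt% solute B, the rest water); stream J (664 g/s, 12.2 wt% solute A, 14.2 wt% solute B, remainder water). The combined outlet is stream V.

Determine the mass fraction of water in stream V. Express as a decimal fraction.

0.486

Total flow out = 2030 + 664 = 2694 g/s.
water in = 2030×0.404 + 664×0.736 = 1308.8 g/s.
water mass fraction in V = 1308.8/2694 = 0.486.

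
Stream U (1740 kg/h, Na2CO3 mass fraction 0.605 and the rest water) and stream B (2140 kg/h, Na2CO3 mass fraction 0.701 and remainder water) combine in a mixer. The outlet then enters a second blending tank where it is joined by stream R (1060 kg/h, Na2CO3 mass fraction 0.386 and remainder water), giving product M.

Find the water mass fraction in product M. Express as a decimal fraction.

0.400

Overall, product flow = 4940 kg/h.
water in = 1740×0.395 + 2140×0.299 + 1060×0.614 = 1978 kg/h.
water fraction in M = 0.400.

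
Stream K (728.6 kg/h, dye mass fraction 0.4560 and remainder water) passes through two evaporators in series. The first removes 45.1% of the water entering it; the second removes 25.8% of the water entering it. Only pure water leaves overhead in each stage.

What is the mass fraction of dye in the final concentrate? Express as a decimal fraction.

0.6730

water in feed = 728.6×0.544 = 396.36 kg/h.
After stage 1: water left = (1−0.451)×396.36 = 217.6; stream total = 549.84 kg/h.
After stage 2: water left = (1−0.258)×217.6 = 161.46; final concentrate = 493.7 kg/h.
dye fraction = 332.24/493.7 = 0.6730.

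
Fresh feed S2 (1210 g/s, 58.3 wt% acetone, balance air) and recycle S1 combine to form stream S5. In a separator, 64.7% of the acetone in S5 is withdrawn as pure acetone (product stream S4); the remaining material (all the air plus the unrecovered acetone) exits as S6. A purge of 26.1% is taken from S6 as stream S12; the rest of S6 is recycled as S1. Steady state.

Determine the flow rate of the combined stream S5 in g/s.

air enters only via S2 and leaves only via the purge: 1210×0.417 = 0.261×(air in S6), and the separator passes all air, so air in S5 = air in S6 = 1933.2 g/s.
acetone in S5: m_A = 1210×0.583 + (1−0.261)·(1−0.647)·m_A, so m_A = 705.43/0.7391 = 954.4 g/s.
S5 = 954.4 + 1933.2 = 2887.6 g/s.

2888 g/s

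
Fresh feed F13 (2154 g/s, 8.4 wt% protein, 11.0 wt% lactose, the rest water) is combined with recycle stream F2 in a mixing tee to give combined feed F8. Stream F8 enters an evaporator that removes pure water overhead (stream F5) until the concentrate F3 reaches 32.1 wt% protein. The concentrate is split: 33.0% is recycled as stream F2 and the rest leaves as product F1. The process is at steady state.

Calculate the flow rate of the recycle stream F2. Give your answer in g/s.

277.6 g/s

Overall protein balance (none leaves overhead): protein in fresh feed = protein in product, i.e. 2154×0.084 = (1−0.330)·F3·0.321.
F3 = 180.94/(0.321×0.670) = 841.29 g/s.
Recycle F2 = 0.330×841.29 = 277.63 g/s.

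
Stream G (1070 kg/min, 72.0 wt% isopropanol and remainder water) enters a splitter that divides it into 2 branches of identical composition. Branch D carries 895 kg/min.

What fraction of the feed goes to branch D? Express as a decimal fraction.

Fraction to D = 895/1070 = 0.8364.

0.836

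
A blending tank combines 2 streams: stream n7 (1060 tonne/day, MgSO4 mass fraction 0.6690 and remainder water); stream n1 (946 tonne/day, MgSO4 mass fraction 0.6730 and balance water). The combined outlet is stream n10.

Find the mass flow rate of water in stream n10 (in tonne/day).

660.2 tonne/day

water out = water in = 1060×0.331 + 946×0.327 = 660.2 tonne/day.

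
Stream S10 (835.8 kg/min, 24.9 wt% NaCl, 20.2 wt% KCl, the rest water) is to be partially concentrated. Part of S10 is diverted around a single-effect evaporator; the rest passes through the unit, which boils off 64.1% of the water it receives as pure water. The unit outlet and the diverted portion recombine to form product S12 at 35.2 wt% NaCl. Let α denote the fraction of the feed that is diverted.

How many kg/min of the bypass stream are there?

All 835.8×0.249 = 208.11 kg/min of NaCl reaches S12, so S12 = 208.11/0.352 = 591.23 kg/min and vapour = 244.57 kg/min.
The evaporator receives (1−α)·835.8 of feed at 0.549 water and removes 0.641 of that water:
0.641×0.549×(1−α)×835.8 = 244.57
(1−α) = 244.57/294.13 = 0.8315;  α = 0.1685.
Bypass flow = 0.1685×835.8 = 140.83 kg/min.

140.8 kg/min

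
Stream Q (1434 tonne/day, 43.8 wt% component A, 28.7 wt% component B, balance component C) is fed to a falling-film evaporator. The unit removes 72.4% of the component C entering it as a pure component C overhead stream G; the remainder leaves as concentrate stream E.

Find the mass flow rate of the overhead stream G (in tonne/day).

component C entering = 1434×0.275 = 394.35 tonne/day; overhead removed = 0.724×394.35 = 285.51 tonne/day.

285.5 tonne/day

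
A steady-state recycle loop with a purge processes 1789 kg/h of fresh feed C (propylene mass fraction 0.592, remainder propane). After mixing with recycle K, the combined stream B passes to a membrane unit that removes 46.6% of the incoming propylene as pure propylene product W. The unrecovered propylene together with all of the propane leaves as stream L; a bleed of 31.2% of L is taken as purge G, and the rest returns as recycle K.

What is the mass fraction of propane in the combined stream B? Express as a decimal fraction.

0.583

propane enters only via C and leaves only via the purge: 1789×0.408 = 0.312×(propane in L), and the membrane unit passes all propane, so propane in B = propane in L = 2339.5 kg/h.
propylene in B: m_A = 1789×0.592 + (1−0.312)·(1−0.466)·m_A, so m_A = 1059.1/0.6326 = 1674.2 kg/h.
B = 1674.2 + 2339.5 = 4013.6 kg/h.
propane fraction in B = 2339.5/4013.6 = 0.583.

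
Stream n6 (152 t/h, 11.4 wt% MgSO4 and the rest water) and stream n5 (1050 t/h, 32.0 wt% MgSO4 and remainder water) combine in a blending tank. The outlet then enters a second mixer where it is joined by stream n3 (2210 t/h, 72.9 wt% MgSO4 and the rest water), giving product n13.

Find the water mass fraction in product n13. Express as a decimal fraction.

Overall, product flow = 3412 t/h.
water in = 152×0.886 + 1050×0.680 + 2210×0.271 = 1447.6 t/h.
water fraction in n13 = 0.424.

0.424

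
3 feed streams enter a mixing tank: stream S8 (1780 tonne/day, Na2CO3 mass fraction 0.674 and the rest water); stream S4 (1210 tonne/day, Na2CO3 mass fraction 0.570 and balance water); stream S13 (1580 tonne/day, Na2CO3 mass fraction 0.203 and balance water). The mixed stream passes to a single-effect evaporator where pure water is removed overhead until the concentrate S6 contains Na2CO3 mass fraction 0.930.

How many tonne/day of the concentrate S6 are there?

2377 tonne/day

Na2CO3 entering = 1780×0.674 + 1210×0.570 + 1580×0.203 = 2210.2 tonne/day.
All Na2CO3 reports to S6, so S6 = 2210.2/0.930 = 2376.5 tonne/day.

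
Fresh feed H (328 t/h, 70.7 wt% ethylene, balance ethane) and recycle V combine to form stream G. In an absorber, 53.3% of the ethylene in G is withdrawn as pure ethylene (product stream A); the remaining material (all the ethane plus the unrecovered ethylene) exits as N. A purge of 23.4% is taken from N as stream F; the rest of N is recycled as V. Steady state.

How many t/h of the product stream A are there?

192.4 t/h

ethylene in G: m_A = 328×0.707 + (1−0.234)·(1−0.533)·m_A, so m_A = 231.9/0.6423 = 361.05 t/h.
Product A = 0.533×361.05 = 192.44 t/h.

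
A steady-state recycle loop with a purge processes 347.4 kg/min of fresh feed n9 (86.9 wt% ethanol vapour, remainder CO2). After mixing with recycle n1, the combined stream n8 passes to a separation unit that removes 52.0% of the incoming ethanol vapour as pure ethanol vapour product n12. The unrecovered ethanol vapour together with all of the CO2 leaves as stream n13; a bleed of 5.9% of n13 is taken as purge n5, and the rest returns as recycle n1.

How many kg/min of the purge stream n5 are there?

CO2 enters only via n9 and leaves only via the purge: 347.4×0.131 = 0.059×(CO2 in n13), and the separation unit passes all CO2, so CO2 in n8 = CO2 in n13 = 771.35 kg/min.
ethanol vapour in n8: m_A = 347.4×0.869 + (1−0.059)·(1−0.520)·m_A, so m_A = 301.89/0.5483 = 550.57 kg/min.
n13 = (1−0.520)×550.57 + 771.35 = 1035.6 kg/min.
Purge n5 = 0.059×1035.6 = 61.102 kg/min.

61.1 kg/min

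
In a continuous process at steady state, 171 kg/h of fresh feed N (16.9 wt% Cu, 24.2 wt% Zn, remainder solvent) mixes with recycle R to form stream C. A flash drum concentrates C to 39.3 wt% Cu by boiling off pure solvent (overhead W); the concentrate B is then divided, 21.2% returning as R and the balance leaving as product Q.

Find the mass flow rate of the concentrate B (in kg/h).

Overall Cu balance (none leaves overhead): Cu in fresh feed = Cu in product, i.e. 171×0.169 = (1−0.212)·B·0.393.
B = 28.899/(0.393×0.788) = 93.318 kg/h.

93.32 kg/h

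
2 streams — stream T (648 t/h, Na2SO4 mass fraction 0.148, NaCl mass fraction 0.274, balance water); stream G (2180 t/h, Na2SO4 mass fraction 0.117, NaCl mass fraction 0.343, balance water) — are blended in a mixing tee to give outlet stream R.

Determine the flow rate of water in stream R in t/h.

water out = water in = 648×0.578 + 2180×0.540 = 1551.7 t/h.

1552 t/h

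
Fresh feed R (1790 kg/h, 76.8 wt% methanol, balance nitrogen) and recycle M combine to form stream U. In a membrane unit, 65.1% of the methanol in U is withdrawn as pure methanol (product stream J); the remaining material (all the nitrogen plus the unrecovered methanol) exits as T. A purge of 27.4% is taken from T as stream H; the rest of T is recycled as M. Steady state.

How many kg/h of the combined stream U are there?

3357 kg/h

nitrogen enters only via R and leaves only via the purge: 1790×0.232 = 0.274×(nitrogen in T), and the membrane unit passes all nitrogen, so nitrogen in U = nitrogen in T = 1515.6 kg/h.
methanol in U: m_A = 1790×0.768 + (1−0.274)·(1−0.651)·m_A, so m_A = 1374.7/0.7466 = 1841.2 kg/h.
U = 1841.2 + 1515.6 = 3356.9 kg/h.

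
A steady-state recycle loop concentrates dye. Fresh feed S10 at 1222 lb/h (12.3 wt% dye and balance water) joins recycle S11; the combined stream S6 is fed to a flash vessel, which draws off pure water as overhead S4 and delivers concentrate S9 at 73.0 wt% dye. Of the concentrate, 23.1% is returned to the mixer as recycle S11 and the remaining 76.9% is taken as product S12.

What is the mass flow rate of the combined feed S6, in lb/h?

Overall dye balance (none leaves overhead): dye in fresh feed = dye in product, i.e. 1222×0.123 = (1−0.231)·S9·0.730.
S9 = 150.31/(0.730×0.769) = 267.75 lb/h.
Recycle S11 = 0.231×267.75 = 61.85 lb/h.
Combined feed S6 = 1222 + 61.85 = 1283.8 lb/h.

1284 lb/h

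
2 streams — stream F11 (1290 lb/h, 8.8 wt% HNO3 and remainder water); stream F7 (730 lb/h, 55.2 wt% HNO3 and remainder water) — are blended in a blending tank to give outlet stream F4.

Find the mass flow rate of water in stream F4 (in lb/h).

water out = water in = 1290×0.912 + 730×0.448 = 1503.5 lb/h.

1504 lb/h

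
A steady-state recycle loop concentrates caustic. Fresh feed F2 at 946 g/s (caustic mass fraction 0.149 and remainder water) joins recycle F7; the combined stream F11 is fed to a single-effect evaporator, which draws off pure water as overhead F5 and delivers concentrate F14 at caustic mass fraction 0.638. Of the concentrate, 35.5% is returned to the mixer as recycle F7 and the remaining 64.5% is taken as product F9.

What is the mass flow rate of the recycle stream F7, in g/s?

Overall caustic balance (none leaves overhead): caustic in fresh feed = caustic in product, i.e. 946×0.149 = (1−0.355)·F14·0.638.
F14 = 140.95/(0.638×0.645) = 342.53 g/s.
Recycle F7 = 0.355×342.53 = 121.6 g/s.

121.6 g/s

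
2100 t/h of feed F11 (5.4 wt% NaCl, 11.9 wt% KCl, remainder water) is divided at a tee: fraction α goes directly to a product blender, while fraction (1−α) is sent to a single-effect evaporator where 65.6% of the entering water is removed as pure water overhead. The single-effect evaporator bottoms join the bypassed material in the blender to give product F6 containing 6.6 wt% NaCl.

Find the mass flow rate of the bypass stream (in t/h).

1396 t/h

All 2100×0.054 = 113.4 t/h of NaCl reaches F6, so F6 = 113.4/0.066 = 1718.2 t/h and vapour = 381.82 t/h.
The evaporator receives (1−α)·2100 of feed at 0.827 water and removes 0.656 of that water:
0.656×0.827×(1−α)×2100 = 381.82
(1−α) = 381.82/1139.3 = 0.3351;  α = 0.6649.
Bypass flow = 0.6649×2100 = 1396.2 t/h.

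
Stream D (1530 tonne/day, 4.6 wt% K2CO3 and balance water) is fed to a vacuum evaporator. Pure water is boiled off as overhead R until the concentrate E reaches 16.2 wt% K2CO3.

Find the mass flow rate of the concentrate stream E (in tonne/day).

K2CO3 is conserved: 1530×0.046 = 70.38 tonne/day all reports to the concentrate.
Concentrate = 70.38/(target fraction) = 434.44 tonne/day.

434.4 tonne/day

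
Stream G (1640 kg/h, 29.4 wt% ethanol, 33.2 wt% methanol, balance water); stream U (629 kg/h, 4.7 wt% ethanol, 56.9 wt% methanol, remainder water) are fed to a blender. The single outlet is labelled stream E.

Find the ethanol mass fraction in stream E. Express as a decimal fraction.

0.226

Total flow out = 1640 + 629 = 2269 kg/h.
ethanol in = 1640×0.294 + 629×0.047 = 511.72 kg/h.
ethanol mass fraction in E = 511.72/2269 = 0.226.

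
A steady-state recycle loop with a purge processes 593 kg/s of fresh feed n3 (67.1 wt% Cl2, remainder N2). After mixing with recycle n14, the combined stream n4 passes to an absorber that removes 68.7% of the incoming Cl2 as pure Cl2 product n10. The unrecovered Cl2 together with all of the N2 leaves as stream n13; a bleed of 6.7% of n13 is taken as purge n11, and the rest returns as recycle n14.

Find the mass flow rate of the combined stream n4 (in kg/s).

3474 kg/s

N2 enters only via n3 and leaves only via the purge: 593×0.329 = 0.067×(N2 in n13), and the absorber passes all N2, so N2 in n4 = N2 in n13 = 2911.9 kg/s.
Cl2 in n4: m_A = 593×0.671 + (1−0.067)·(1−0.687)·m_A, so m_A = 397.9/0.7080 = 562.03 kg/s.
n4 = 562.03 + 2911.9 = 3473.9 kg/s.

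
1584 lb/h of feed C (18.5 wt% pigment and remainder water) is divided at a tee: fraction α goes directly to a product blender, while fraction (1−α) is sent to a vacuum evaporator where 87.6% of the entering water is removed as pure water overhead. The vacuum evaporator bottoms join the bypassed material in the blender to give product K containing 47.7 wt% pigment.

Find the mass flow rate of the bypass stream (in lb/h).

All 1584×0.185 = 293.04 lb/h of pigment reaches K, so K = 293.04/0.477 = 614.34 lb/h and vapour = 969.66 lb/h.
The evaporator receives (1−α)·1584 of feed at 0.815 water and removes 0.876 of that water:
0.876×0.815×(1−α)×1584 = 969.66
(1−α) = 969.66/1130.9 = 0.8574;  α = 0.1426.
Bypass flow = 0.1426×1584 = 225.82 lb/h.

225.8 lb/h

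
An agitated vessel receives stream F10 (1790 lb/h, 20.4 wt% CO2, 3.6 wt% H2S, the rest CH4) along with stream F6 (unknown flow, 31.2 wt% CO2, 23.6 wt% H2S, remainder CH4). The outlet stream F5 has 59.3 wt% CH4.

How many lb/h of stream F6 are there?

Let F6 be the unknown flow. Total out = 1790 + F6.
CH4 balance: 1360.4 + 0.452·F6 = 0.593·(1790 + F6)
(0.452 − 0.593)·F6 = 0.593×1790 − 1360.4 = -298.93
F6 = -298.93 / -0.141 = 2120.1 lb/h

2120 lb/h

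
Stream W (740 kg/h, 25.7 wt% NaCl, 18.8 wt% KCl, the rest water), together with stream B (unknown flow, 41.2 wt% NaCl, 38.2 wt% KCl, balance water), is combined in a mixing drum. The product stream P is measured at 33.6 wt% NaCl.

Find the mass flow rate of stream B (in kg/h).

769.2 kg/h

Let B be the unknown flow. Total out = 740 + B.
NaCl balance: 190.18 + 0.412·B = 0.336·(740 + B)
(0.412 − 0.336)·B = 0.336×740 − 190.18 = 58.46
B = 58.46 / 0.076 = 769.21 kg/h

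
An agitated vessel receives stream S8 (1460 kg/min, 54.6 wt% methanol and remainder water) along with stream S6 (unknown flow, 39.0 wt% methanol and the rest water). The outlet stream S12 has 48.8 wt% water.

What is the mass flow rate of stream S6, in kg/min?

Let S6 be the unknown flow. Total out = 1460 + S6.
water balance: 662.84 + 0.610·S6 = 0.488·(1460 + S6)
(0.610 − 0.488)·S6 = 0.488×1460 − 662.84 = 49.64
S6 = 49.64 / 0.122 = 406.89 kg/min

406.9 kg/min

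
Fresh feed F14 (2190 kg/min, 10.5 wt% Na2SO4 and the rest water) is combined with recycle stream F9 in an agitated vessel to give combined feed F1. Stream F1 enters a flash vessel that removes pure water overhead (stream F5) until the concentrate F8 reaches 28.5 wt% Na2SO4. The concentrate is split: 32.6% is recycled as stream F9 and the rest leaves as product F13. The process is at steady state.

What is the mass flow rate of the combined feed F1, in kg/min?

2580 kg/min

Overall Na2SO4 balance (none leaves overhead): Na2SO4 in fresh feed = Na2SO4 in product, i.e. 2190×0.105 = (1−0.326)·F8·0.285.
F8 = 229.95/(0.285×0.674) = 1197.1 kg/min.
Recycle F9 = 0.326×1197.1 = 390.25 kg/min.
Combined feed F1 = 2190 + 390.25 = 2580.3 kg/min.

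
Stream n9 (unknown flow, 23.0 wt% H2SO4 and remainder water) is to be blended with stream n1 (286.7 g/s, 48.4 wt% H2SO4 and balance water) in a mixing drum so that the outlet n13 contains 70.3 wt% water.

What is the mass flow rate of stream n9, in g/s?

800.2 g/s

Let n9 be the unknown flow. Total out = 286.7 + n9.
water balance: 147.94 + 0.770·n9 = 0.703·(286.7 + n9)
(0.770 − 0.703)·n9 = 0.703×286.7 − 147.94 = 53.613
n9 = 53.613 / 0.067 = 800.19 g/s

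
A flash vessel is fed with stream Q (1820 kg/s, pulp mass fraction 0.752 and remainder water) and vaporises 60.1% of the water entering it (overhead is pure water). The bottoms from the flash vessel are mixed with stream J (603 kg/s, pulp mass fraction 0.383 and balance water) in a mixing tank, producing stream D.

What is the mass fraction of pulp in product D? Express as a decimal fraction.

0.743

Vapour removed = 0.601×0.248×1820 = 271.27 kg/s; concentrate = 1548.7 kg/s.
pulp reaching the mixer = 1368.6 (from concentrate) + 603×0.383 = 1599.6 kg/s.
Product flow = 1548.7 + 603 = 2151.7 kg/s; pulp fraction = 0.743.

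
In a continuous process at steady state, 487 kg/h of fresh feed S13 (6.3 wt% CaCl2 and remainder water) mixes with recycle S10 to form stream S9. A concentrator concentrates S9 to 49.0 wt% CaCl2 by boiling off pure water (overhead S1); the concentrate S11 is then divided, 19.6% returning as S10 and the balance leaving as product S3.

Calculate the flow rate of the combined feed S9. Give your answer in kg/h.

Overall CaCl2 balance (none leaves overhead): CaCl2 in fresh feed = CaCl2 in product, i.e. 487×0.063 = (1−0.196)·S11·0.490.
S11 = 30.681/(0.490×0.804) = 77.878 kg/h.
Recycle S10 = 0.196×77.878 = 15.264 kg/h.
Combined feed S9 = 487 + 15.264 = 502.26 kg/h.

502.3 kg/h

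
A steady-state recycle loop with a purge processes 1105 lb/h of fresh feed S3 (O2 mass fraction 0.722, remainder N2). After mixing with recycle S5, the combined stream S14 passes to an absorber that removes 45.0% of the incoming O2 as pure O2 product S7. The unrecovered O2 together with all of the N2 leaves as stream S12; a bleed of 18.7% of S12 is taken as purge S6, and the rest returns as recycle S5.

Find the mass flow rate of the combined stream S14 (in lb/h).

N2 enters only via S3 and leaves only via the purge: 1105×0.278 = 0.187×(N2 in S12), and the absorber passes all N2, so N2 in S14 = N2 in S12 = 1642.7 lb/h.
O2 in S14: m_A = 1105×0.722 + (1−0.187)·(1−0.450)·m_A, so m_A = 797.81/0.5529 = 1443.1 lb/h.
S14 = 1443.1 + 1642.7 = 3085.8 lb/h.

3086 lb/h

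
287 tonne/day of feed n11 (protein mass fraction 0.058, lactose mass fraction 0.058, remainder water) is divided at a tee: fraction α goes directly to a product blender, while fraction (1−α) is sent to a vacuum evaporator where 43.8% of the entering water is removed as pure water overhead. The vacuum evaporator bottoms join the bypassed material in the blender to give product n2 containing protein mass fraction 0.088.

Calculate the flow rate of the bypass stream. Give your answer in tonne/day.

34.31 tonne/day

All 287×0.058 = 16.646 tonne/day of protein reaches n2, so n2 = 16.646/0.088 = 189.16 tonne/day and vapour = 97.841 tonne/day.
The evaporator receives (1−α)·287 of feed at 0.884 water and removes 0.438 of that water:
0.438×0.884×(1−α)×287 = 97.841
(1−α) = 97.841/111.12 = 0.8805;  α = 0.1195.
Bypass flow = 0.1195×287 = 34.306 tonne/day.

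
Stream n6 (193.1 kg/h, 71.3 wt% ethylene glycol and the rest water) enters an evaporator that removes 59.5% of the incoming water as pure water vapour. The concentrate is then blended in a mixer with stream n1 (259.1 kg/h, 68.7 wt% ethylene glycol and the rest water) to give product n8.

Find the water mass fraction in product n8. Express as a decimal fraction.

Vapour removed = 0.595×0.287×193.1 = 32.975 kg/h; concentrate = 160.13 kg/h.
water reaching the mixer = 22.445 (from concentrate) + 259.1×0.313 = 103.54 kg/h.
Product flow = 160.13 + 259.1 = 419.23 kg/h; water fraction = 0.247.

0.247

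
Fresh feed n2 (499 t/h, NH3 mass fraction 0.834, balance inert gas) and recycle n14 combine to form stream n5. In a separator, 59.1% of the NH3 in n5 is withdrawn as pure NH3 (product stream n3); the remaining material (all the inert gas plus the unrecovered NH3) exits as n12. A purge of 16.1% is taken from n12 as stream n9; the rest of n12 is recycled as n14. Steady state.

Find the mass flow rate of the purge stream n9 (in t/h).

inert gas enters only via n2 and leaves only via the purge: 499×0.166 = 0.161×(inert gas in n12), and the separator passes all inert gas, so inert gas in n5 = inert gas in n12 = 514.5 t/h.
NH3 in n5: m_A = 499×0.834 + (1−0.161)·(1−0.591)·m_A, so m_A = 416.17/0.6568 = 633.58 t/h.
n12 = (1−0.591)×633.58 + 514.5 = 773.63 t/h.
Purge n9 = 0.161×773.63 = 124.55 t/h.

124.6 t/h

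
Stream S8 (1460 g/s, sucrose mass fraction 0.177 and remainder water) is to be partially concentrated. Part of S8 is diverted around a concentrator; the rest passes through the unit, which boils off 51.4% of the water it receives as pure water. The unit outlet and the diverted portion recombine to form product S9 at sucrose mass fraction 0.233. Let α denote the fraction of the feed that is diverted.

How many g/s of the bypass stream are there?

630.5 g/s

All 1460×0.177 = 258.42 g/s of sucrose reaches S9, so S9 = 258.42/0.233 = 1109.1 g/s and vapour = 350.9 g/s.
The evaporator receives (1−α)·1460 of feed at 0.823 water and removes 0.514 of that water:
0.514×0.823×(1−α)×1460 = 350.9
(1−α) = 350.9/617.61 = 0.5682;  α = 0.4318.
Bypass flow = 0.4318×1460 = 630.49 g/s.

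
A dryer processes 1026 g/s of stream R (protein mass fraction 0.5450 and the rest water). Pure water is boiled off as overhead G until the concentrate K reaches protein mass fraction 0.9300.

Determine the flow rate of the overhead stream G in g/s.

424.7 g/s

protein is conserved: 1026×0.545 = 559.17 g/s all reports to the concentrate.
Concentrate = 559.17/(target fraction) = 601.26 g/s.
Overhead = 1026 − 601.26 = 424.74 g/s.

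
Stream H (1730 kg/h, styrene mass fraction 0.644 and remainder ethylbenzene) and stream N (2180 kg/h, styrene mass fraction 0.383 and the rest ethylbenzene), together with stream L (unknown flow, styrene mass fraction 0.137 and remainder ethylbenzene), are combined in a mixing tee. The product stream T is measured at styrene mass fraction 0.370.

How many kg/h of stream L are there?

Let L be the unknown flow. Total out = 3910 + L.
styrene balance: 1949.1 + 0.137·L = 0.370·(3910 + L)
(0.137 − 0.370)·L = 0.370×3910 − 1949.1 = -502.36
L = -502.36 / -0.233 = 2156.1 kg/h

2156 kg/h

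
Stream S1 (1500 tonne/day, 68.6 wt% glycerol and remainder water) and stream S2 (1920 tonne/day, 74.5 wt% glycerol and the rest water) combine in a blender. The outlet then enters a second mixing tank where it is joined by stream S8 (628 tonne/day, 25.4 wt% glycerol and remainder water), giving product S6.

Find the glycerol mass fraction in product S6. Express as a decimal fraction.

0.647

Overall, product flow = 4048 tonne/day.
glycerol in = 1500×0.686 + 1920×0.745 + 628×0.254 = 2618.9 tonne/day.
glycerol fraction in S6 = 0.647.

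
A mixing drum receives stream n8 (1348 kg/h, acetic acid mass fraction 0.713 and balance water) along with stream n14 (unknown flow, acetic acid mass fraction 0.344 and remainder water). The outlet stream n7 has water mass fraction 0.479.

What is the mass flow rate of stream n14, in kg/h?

Let n14 be the unknown flow. Total out = 1348 + n14.
water balance: 386.88 + 0.656·n14 = 0.479·(1348 + n14)
(0.656 − 0.479)·n14 = 0.479×1348 − 386.88 = 258.82
n14 = 258.82 / 0.177 = 1462.2 kg/h

1462 kg/h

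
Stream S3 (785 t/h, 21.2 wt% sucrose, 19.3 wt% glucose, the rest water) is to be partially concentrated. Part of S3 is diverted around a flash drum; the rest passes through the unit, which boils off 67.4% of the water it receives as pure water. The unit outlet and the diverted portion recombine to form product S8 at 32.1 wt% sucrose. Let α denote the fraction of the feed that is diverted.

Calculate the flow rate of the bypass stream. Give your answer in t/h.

All 785×0.212 = 166.42 t/h of sucrose reaches S8, so S8 = 166.42/0.321 = 518.44 t/h and vapour = 266.56 t/h.
The evaporator receives (1−α)·785 of feed at 0.595 water and removes 0.674 of that water:
0.674×0.595×(1−α)×785 = 266.56
(1−α) = 266.56/314.81 = 0.8467;  α = 0.1533.
Bypass flow = 0.1533×785 = 120.32 t/h.

120.3 t/h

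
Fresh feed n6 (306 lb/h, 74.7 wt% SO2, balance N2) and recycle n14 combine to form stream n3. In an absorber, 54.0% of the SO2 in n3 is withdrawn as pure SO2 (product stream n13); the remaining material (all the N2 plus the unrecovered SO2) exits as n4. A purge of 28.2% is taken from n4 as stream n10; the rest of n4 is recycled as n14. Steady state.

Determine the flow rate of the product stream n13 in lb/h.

SO2 in n3: m_A = 306×0.747 + (1−0.282)·(1−0.540)·m_A, so m_A = 228.58/0.6697 = 341.31 lb/h.
Product n13 = 0.540×341.31 = 184.31 lb/h.

184.3 lb/h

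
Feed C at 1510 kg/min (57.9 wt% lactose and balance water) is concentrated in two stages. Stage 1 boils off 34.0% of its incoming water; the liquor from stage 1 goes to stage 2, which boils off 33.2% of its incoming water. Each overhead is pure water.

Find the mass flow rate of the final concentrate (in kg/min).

water in feed = 1510×0.421 = 635.71 kg/min.
After stage 1: water left = (1−0.340)×635.71 = 419.57; stream total = 1293.9 kg/min.
After stage 2: water left = (1−0.332)×419.57 = 280.27; final concentrate = 1154.6 kg/min.

1155 kg/min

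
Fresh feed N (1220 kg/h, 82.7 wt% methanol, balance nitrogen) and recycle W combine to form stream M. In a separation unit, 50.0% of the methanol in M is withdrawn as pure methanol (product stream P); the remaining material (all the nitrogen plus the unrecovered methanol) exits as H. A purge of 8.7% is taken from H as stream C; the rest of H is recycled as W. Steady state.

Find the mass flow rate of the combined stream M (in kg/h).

nitrogen enters only via N and leaves only via the purge: 1220×0.173 = 0.087×(nitrogen in H), and the separation unit passes all nitrogen, so nitrogen in M = nitrogen in H = 2426 kg/h.
methanol in M: m_A = 1220×0.827 + (1−0.087)·(1−0.500)·m_A, so m_A = 1008.9/0.5435 = 1856.4 kg/h.
M = 1856.4 + 2426 = 4282.4 kg/h.

4282 kg/h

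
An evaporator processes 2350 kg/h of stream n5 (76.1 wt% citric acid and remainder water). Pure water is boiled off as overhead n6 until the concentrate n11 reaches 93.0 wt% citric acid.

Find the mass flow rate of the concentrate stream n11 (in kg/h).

1923 kg/h

citric acid is conserved: 2350×0.761 = 1788.4 kg/h all reports to the concentrate.
Concentrate = 1788.4/(target fraction) = 1923 kg/h.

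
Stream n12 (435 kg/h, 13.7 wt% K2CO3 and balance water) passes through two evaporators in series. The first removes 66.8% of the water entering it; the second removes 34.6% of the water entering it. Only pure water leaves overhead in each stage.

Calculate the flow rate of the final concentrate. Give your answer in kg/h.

water in feed = 435×0.863 = 375.4 kg/h.
After stage 1: water left = (1−0.668)×375.4 = 124.63; stream total = 184.23 kg/h.
After stage 2: water left = (1−0.346)×124.63 = 81.511; final concentrate = 141.11 kg/h.

141.1 kg/h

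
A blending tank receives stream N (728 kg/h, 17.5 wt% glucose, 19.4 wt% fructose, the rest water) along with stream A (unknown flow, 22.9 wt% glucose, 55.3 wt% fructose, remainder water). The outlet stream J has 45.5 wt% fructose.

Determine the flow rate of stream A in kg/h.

Let A be the unknown flow. Total out = 728 + A.
fructose balance: 141.23 + 0.553·A = 0.455·(728 + A)
(0.553 − 0.455)·A = 0.455×728 − 141.23 = 190.01
A = 190.01 / 0.098 = 1938.9 kg/h

1939 kg/h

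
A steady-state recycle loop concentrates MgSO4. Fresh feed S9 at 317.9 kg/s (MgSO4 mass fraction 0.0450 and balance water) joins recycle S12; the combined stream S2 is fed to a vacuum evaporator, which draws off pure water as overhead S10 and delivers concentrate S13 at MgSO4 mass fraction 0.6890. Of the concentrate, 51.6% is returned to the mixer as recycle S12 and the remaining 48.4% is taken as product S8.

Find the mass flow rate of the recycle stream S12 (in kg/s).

22.14 kg/s

Overall MgSO4 balance (none leaves overhead): MgSO4 in fresh feed = MgSO4 in product, i.e. 317.9×0.045 = (1−0.516)·S13·0.689.
S13 = 14.305/(0.689×0.484) = 42.898 kg/s.
Recycle S12 = 0.516×42.898 = 22.135 kg/s.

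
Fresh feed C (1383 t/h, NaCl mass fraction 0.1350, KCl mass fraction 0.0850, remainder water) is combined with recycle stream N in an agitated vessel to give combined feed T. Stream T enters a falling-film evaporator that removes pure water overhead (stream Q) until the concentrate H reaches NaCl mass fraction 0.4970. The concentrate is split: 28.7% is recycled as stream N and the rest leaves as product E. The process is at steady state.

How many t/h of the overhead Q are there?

1007 t/h

Overall NaCl balance (none leaves overhead): NaCl in fresh feed = NaCl in product, i.e. 1383×0.135 = (1−0.287)·H·0.497.
H = 186.71/(0.497×0.713) = 526.88 t/h.
Recycle N = 0.287×526.88 = 151.21 t/h.
Combined feed T = 1383 + 151.21 = 1534.2 t/h.
Overhead Q = T − H = 1534.2 − 526.88 = 1007.3 t/h.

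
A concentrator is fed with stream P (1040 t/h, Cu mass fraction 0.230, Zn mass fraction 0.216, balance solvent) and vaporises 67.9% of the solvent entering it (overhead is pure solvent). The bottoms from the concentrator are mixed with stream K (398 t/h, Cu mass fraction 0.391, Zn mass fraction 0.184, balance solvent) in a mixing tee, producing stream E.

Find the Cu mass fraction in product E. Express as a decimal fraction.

Vapour removed = 0.679×0.554×1040 = 391.21 t/h; concentrate = 648.79 t/h.
Cu reaching the mixer = 239.2 (from concentrate) + 398×0.391 = 394.82 t/h.
Product flow = 648.79 + 398 = 1046.8 t/h; Cu fraction = 0.377.

0.377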